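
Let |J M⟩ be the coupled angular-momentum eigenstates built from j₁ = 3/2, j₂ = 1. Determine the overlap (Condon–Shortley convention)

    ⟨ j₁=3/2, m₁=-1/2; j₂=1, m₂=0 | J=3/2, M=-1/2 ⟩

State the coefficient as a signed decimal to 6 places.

−√(1/15) = -0.258199

√[4·1!2!1!/5! · 1!2!1!1!1!2!] = √(4/15)
  +(−1)^0/∏(0,1,2,1,0,0)! = 1/2  (running 1/2)
  +(−1)^1/∏(1,0,1,0,1,1)! = -1  (running -1/2)
⟨..|..⟩ = √(4/15)·(-1/2) = -0.258199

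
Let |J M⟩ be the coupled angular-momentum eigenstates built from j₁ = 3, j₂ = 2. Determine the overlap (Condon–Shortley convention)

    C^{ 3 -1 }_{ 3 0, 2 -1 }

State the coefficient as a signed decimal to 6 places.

√[7·2!4!2!/9! · 3!3!1!3!2!4!] = √(96/5)
  +(−1)^0/∏(0,2,3,1,1,1)! = 1/12  (running 1/12)
  +(−1)^1/∏(1,1,2,0,2,2)! = -1/8  (running -1/24)
⟨..|..⟩ = √(96/5)·(-1/24) = -0.182574

-0.182574  (= −√(1/30))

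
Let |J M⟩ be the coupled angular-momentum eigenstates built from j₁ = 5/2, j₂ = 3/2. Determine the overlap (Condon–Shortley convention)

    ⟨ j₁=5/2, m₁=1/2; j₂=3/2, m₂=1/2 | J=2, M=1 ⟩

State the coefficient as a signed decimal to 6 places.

√[5·2!3!1!/7! · 3!2!2!1!3!1!] = √(12/7)
  +(−1)^1/∏(1,1,1,1,2,0)! = -1/2  (running -1/2)
  +(−1)^2/∏(2,0,0,0,3,1)! = 1/12  (running -5/12)
⟨..|..⟩ = √(12/7)·(-5/12) = -0.545545

-0.545545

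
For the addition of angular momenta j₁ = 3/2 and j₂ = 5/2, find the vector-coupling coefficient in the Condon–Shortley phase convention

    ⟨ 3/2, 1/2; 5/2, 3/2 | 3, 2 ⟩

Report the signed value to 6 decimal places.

triangle: 1!×2!×4!/8! = 48/40320
(j±m)!: 2!×1!×4!×1!×5!×1! = 5760
prefactor² = (2J+1)×Δ×N² = 48
  k=0: +1/(0!×1!×1!×4!×1!×0!) = 1/24
  k=1: −1/(1!×0!×0!×3!×2!×1!) = -1/12
Σ = -1/24  ⇒  CG² = 48×(-1/24)² = 1/12
CG = −√(1/12) = -0.288675

−√(1/12) = -0.288675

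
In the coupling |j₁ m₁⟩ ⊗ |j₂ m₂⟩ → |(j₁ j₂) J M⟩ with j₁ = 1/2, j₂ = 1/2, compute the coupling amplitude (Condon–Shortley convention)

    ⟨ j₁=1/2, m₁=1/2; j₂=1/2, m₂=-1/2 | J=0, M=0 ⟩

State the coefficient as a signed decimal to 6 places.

√[1·1!0!0!/2! · 1!0!0!1!0!0!] = √(1/2)
  +(−1)^0/∏(0,1,0,0,0,0)! = 1  (running 1)
⟨..|..⟩ = √(1/2)·(1) = +0.707107

+0.707107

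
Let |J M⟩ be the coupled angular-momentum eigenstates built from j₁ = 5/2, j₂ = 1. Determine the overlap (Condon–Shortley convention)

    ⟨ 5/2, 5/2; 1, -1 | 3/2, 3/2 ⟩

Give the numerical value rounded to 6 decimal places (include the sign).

triangle: 2!·3!·0!/6! = 12/720
(j±m)!: 5!·0!·0!·2!·3!·0! = 1440
prefactor² = (2J+1)·Δ·N² = 96
  k=0: +1/(0!·2!·0!·0!·3!·0!) = 1/12
Σ = 1/12  ⇒  CG² = 96·1/12² = 2/3
CG = +√(2/3) = +0.816497

+0.816497  (= +√(2/3))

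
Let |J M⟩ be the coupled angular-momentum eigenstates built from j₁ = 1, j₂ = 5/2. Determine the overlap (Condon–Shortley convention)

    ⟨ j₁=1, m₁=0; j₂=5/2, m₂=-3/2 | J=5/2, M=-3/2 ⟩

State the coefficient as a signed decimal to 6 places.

+0.507093  (= +√(9/35))

j₁+j₂−J=1  J+j₁−j₂=1  J−j₁+j₂=4  j₁+j₂+J+1=7
(j₁±m₁, j₂±m₂, J±M) = (1,1,1,4,1,4)
P² = 576/35
sum k=0..1:
  [0] +1/6 = 1/6
  [1] −1/24 = -1/24
S = 1/8
C² = P²·S² = 9/35 ; C = +0.507093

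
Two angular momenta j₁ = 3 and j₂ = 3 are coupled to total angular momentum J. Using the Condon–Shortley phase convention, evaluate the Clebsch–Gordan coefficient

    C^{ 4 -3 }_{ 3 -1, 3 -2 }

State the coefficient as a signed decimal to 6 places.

√[9·2!4!4!/11! · 2!4!1!5!1!7!] = √(82944/11)
  +(−1)^0/∏(0,2,4,1,0,3)! = 1/288  (running 1/288)
  +(−1)^1/∏(1,1,3,0,1,4)! = -1/144  (running -1/288)
⟨..|..⟩ = √(82944/11)·(-1/288) = -0.301511

−√(1/11) = -0.301511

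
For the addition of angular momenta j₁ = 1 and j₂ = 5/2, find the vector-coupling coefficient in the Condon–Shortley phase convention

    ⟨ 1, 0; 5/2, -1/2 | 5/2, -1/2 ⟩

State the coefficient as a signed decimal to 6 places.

+√(1/35) ≈ +0.169031

√[6·1!1!4!/7! · 1!1!2!3!2!3!] = √(144/35)
  +(−1)^0/∏(0,1,1,2,0,2)! = 1/4  (running 1/4)
  +(−1)^1/∏(1,0,0,1,1,3)! = -1/6  (running 1/12)
⟨..|..⟩ = √(144/35)·(1/12) = +0.169031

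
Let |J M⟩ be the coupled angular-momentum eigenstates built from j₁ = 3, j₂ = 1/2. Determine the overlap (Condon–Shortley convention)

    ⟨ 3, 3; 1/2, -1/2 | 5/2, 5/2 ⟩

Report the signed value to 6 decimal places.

√[6·1!5!0!/7! · 6!0!0!1!5!0!] = √(86400/7)
  +(−1)^0/∏(0,1,0,0,5,0)! = 1/120  (running 1/120)
⟨..|..⟩ = √(86400/7)·(1/120) = +0.925820

+√(6/7) = +0.925820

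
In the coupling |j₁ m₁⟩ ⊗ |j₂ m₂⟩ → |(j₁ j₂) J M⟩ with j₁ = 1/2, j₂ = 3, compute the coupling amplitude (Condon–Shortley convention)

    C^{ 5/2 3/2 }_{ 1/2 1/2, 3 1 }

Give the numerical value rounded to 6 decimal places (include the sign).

√[6·1!0!5!/7! · 1!0!4!2!4!1!] = √(1152/7)
  +(−1)^0/∏(0,1,0,4,0,1)! = 1/24  (running 1/24)
⟨..|..⟩ = √(1152/7)·(1/24) = +0.534522

+0.534522  (= +√(2/7))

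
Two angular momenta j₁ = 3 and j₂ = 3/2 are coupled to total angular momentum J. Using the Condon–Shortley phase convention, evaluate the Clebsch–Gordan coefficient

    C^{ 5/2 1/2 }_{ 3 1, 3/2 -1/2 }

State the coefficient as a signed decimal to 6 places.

√[6·2!4!1!/8! · 4!2!1!2!3!2!] = √(288/35)
  +(−1)^0/∏(0,2,2,1,2,0)! = 1/8  (running 1/8)
  +(−1)^1/∏(1,1,1,0,3,1)! = -1/6  (running -1/24)
⟨..|..⟩ = √(288/35)·(-1/24) = -0.119523

-0.119523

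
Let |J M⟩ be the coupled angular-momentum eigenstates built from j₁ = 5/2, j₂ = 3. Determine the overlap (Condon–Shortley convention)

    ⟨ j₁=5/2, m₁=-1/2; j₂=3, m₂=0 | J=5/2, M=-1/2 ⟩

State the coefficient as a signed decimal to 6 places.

+0.276026

j₁+j₂−J=3  J+j₁−j₂=2  J−j₁+j₂=3  j₁+j₂+J+1=9
(j₁±m₁, j₂±m₂, J±M) = (2,3,3,3,2,3)
P² = 216/35
sum k=1..3:
  [1] −1/8 = -1/8
  [2] +1/4 = 1/4
  [3] −1/72 = -1/72
S = 1/9
C² = P²·S² = 8/105 ; C = +0.276026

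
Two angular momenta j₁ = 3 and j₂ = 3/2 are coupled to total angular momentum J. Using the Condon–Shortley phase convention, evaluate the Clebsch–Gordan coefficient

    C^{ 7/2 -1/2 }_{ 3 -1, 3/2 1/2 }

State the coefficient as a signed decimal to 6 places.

triangle: 1!×5!×2!/9! = 240/362880
(j±m)!: 2!×4!×2!×1!×3!×4! = 13824
prefactor² = (2J+1)×Δ×N² = 512/7
  k=0: +1/(0!×1!×4!×2!×1!×0!) = 1/48
  k=1: −1/(1!×0!×3!×1!×2!×1!) = -1/12
Σ = -1/16  ⇒  CG² = 512/7×(-1/16)² = 2/7
CG = −√(2/7) = -0.534522

-0.534522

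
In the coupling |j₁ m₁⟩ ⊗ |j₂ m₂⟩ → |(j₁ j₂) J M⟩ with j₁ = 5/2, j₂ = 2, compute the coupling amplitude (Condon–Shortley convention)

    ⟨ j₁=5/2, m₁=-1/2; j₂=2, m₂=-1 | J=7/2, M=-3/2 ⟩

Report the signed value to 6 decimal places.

+0.308607

√[8·1!4!3!/9! · 2!3!1!3!2!5!] = √(384/7)
  +(−1)^0/∏(0,1,3,1,1,2)! = 1/12  (running 1/12)
  +(−1)^1/∏(1,0,2,0,2,3)! = -1/24  (running 1/24)
⟨..|..⟩ = √(384/7)·(1/24) = +0.308607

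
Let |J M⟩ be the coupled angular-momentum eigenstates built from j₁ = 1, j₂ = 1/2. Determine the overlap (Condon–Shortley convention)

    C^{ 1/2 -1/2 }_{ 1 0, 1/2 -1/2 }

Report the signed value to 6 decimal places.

√[2·1!1!0!/3! · 1!1!0!1!0!1!] = √(1/3)
  +(−1)^0/∏(0,1,1,0,0,0)! = 1  (running 1)
⟨..|..⟩ = √(1/3)·(1) = +0.577350

+√(1/3) ≈ +0.577350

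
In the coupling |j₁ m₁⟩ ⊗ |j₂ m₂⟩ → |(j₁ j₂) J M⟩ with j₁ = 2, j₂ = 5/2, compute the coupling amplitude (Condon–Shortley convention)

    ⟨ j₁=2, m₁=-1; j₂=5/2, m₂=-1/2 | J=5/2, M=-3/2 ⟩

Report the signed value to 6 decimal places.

triangle: 2!×2!×3!/8! = 24/40320
(j±m)!: 1!×3!×2!×3!×1!×4! = 1728
prefactor² = (2J+1)×Δ×N² = 216/35
  k=1: −1/(1!×1!×2!×1!×0!×2!) = -1/4
  k=2: +1/(2!×0!×1!×0!×1!×3!) = 1/12
Σ = -1/6  ⇒  CG² = 216/35×(-1/6)² = 6/35
CG = −√(6/35) = -0.414039

-0.414039  (= −√(6/35))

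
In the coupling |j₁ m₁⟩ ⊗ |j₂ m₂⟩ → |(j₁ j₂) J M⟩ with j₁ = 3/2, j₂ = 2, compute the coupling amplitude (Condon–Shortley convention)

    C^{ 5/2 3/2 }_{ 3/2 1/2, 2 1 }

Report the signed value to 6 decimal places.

-0.169031

triangle: 1!·2!·3!/7! = 12/5040
(j±m)!: 2!·1!·3!·1!·4!·1! = 288
prefactor² = (2J+1)·Δ·N² = 144/35
  k=0: +1/(0!·1!·1!·3!·1!·0!) = 1/6
  k=1: −1/(1!·0!·0!·2!·2!·1!) = -1/4
Σ = -1/12  ⇒  CG² = 144/35·(-1/12)² = 1/35
CG = −√(1/35) = -0.169031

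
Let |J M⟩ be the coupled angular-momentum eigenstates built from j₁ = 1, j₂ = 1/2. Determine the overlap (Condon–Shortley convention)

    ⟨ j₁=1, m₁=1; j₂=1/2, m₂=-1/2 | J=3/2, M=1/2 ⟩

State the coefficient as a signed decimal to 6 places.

+√(1/3) = +0.577350

triangle: 0!×2!×1!/4! = 2/24
(j±m)!: 2!×0!×0!×1!×2!×1! = 4
prefactor² = (2J+1)×Δ×N² = 4/3
  k=0: +1/(0!×0!×0!×0!×2!×1!) = 1/2
Σ = 1/2  ⇒  CG² = 4/3×1/2² = 1/3
CG = +√(1/3) = +0.577350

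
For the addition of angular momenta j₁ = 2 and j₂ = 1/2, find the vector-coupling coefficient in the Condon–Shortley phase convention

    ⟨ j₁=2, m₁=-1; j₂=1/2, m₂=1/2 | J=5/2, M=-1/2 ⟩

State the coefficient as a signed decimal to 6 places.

+0.632456  (= +√(2/5))

triangle: 0!·4!·1!/6! = 24/720
(j±m)!: 1!·3!·1!·0!·2!·3! = 72
prefactor² = (2J+1)·Δ·N² = 72/5
  k=0: +1/(0!·0!·3!·1!·1!·0!) = 1/6
Σ = 1/6  ⇒  CG² = 72/5·1/6² = 2/5
CG = +√(2/5) = +0.632456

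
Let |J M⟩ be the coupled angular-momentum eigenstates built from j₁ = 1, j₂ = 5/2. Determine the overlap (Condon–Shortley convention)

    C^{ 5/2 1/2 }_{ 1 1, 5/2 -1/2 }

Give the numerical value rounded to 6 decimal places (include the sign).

+0.717137  (= +√(18/35))

j₁+j₂−J=1  J+j₁−j₂=1  J−j₁+j₂=4  j₁+j₂+J+1=7
(j₁±m₁, j₂±m₂, J±M) = (2,0,2,3,3,2)
P² = 288/35
sum k=0..0:
  [0] +1/4 = 1/4
S = 1/4
C² = P²·S² = 18/35 ; C = +0.717137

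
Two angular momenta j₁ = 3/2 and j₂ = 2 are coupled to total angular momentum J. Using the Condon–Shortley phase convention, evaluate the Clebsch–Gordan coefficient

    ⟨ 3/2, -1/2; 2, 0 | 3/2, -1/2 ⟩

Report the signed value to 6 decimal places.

j₁+j₂−J=2  J+j₁−j₂=1  J−j₁+j₂=2  j₁+j₂+J+1=6
(j₁±m₁, j₂±m₂, J±M) = (1,2,2,2,1,2)
P² = 16/45
sum k=1..2:
  [1] −1/1 = -1
  [2] +1/4 = 1/4
S = -3/4
C² = P²·S² = 1/5 ; C = -0.447214

-0.447214  (= −√(1/5))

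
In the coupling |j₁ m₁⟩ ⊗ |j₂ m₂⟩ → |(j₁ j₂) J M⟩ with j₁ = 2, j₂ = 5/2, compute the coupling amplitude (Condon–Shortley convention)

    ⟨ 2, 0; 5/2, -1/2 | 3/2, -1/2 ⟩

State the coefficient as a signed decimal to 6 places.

√[4·3!1!2!/7! · 2!2!2!3!1!2!] = √(32/35)
  +(−1)^1/∏(1,2,1,1,0,1)! = -1/2  (running -1/2)
  +(−1)^2/∏(2,1,0,0,1,2)! = 1/4  (running -1/4)
⟨..|..⟩ = √(32/35)·(-1/4) = -0.239046

−√(2/35) ≈ -0.239046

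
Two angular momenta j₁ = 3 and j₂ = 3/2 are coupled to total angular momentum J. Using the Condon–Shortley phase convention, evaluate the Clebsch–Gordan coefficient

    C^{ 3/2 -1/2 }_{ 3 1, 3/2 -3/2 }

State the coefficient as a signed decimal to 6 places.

√[4·3!3!0!/7! · 4!2!0!3!1!2!] = √(576/35)
  +(−1)^0/∏(0,3,2,0,1,0)! = 1/12  (running 1/12)
⟨..|..⟩ = √(576/35)·(1/12) = +0.338062

+0.338062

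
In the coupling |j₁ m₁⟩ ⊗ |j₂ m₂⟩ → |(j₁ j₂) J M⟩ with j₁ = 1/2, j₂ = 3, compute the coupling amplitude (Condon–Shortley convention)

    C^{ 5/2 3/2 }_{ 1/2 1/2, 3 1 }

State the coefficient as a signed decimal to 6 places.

+0.534522

triangle: 1!×0!×5!/7! = 120/5040
(j±m)!: 1!×0!×4!×2!×4!×1! = 1152
prefactor² = (2J+1)×Δ×N² = 1152/7
  k=0: +1/(0!×1!×0!×4!×0!×1!) = 1/24
Σ = 1/24  ⇒  CG² = 1152/7×1/24² = 2/7
CG = +√(2/7) = +0.534522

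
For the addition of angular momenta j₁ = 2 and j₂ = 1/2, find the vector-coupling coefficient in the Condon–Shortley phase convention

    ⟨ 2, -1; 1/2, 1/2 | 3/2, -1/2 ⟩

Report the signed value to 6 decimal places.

-0.774597  (= −√(3/5))

triangle: 1!×3!×0!/5! = 6/120
(j±m)!: 1!×3!×1!×0!×1!×2! = 12
prefactor² = (2J+1)×Δ×N² = 12/5
  k=1: −1/(1!×0!×2!×0!×1!×0!) = -1/2
Σ = -1/2  ⇒  CG² = 12/5×(-1/2)² = 3/5
CG = −√(3/5) = -0.774597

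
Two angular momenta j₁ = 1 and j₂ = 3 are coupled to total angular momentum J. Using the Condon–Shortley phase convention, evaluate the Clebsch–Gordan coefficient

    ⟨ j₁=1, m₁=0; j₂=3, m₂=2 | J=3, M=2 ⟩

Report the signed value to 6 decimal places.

triangle: 1!·1!·5!/8! = 120/40320
(j±m)!: 1!·1!·5!·1!·5!·1! = 14400
prefactor² = (2J+1)·Δ·N² = 300
  k=0: +1/(0!·1!·1!·5!·0!·0!) = 1/120
  k=1: −1/(1!·0!·0!·4!·1!·1!) = -1/24
Σ = -1/30  ⇒  CG² = 300·(-1/30)² = 1/3
CG = −√(1/3) = -0.577350

-0.577350  (= −√(1/3))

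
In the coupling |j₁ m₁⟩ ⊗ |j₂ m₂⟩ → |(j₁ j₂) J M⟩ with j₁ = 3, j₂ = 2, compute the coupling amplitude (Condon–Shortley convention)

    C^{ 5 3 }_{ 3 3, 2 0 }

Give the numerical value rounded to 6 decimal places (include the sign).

+0.365148

√[11·0!6!4!/11! · 6!0!2!2!8!2!] = √(1105920)
  +(−1)^0/∏(0,0,0,2,6,2)! = 1/2880  (running 1/2880)
⟨..|..⟩ = √(1105920)·(1/2880) = +0.365148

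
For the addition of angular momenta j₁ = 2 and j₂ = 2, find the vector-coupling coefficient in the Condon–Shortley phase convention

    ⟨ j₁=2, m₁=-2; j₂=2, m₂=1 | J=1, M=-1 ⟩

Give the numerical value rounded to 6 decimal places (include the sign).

−√(1/5) ≈ -0.447214

√[3·3!1!1!/6! · 0!4!3!1!0!2!] = √(36/5)
  +(−1)^3/∏(3,0,1,0,0,1)! = -1/6  (running -1/6)
⟨..|..⟩ = √(36/5)·(-1/6) = -0.447214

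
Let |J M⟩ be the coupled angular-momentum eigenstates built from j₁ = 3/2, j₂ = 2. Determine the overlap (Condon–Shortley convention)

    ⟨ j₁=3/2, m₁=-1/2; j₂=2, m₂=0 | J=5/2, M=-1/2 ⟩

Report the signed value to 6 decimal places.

triangle: 1!·2!·3!/7! = 12/5040
(j±m)!: 1!·2!·2!·2!·2!·3! = 96
prefactor² = (2J+1)·Δ·N² = 48/35
  k=0: +1/(0!·1!·2!·2!·0!·1!) = 1/4
  k=1: −1/(1!·0!·1!·1!·1!·2!) = -1/2
Σ = -1/4  ⇒  CG² = 48/35·(-1/4)² = 3/35
CG = −√(3/35) = -0.292770

-0.292770  (= −√(3/35))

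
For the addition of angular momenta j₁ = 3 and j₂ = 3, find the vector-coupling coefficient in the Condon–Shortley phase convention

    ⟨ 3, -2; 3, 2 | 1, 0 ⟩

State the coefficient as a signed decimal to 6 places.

+0.377964

triangle: 5!·1!·1!/8! = 120/40320
(j±m)!: 1!·5!·5!·1!·1!·1! = 14400
prefactor² = (2J+1)·Δ·N² = 900/7
  k=4: +1/(4!·1!·1!·1!·0!·0!) = 1/24
  k=5: −1/(5!·0!·0!·0!·1!·1!) = -1/120
Σ = 1/30  ⇒  CG² = 900/7·1/30² = 1/7
CG = +√(1/7) = +0.377964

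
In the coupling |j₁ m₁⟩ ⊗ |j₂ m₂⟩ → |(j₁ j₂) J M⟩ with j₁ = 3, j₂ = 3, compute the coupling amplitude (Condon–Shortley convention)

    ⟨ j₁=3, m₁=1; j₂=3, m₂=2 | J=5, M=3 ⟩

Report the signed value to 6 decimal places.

√[11·1!5!5!/12! · 4!2!5!1!8!2!] = √(153600)
  +(−1)^0/∏(0,1,2,5,3,0)! = 1/1440  (running 1/1440)
  +(−1)^1/∏(1,0,1,4,4,1)! = -1/576  (running -1/960)
⟨..|..⟩ = √(153600)·(-1/960) = -0.408248

−√(1/6) = -0.408248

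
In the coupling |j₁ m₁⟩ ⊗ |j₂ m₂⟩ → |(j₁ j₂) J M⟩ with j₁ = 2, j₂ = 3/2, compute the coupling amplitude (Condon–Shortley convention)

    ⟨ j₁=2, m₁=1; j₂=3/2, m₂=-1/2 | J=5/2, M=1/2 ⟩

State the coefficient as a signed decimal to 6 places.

+0.597614  (= +√(5/14))

triangle: 1!·3!·2!/7! = 12/5040
(j±m)!: 3!·1!·1!·2!·3!·2! = 144
prefactor² = (2J+1)·Δ·N² = 72/35
  k=0: +1/(0!·1!·1!·1!·2!·1!) = 1/2
  k=1: −1/(1!·0!·0!·0!·3!·2!) = -1/12
Σ = 5/12  ⇒  CG² = 72/35·5/12² = 5/14
CG = +√(5/14) = +0.597614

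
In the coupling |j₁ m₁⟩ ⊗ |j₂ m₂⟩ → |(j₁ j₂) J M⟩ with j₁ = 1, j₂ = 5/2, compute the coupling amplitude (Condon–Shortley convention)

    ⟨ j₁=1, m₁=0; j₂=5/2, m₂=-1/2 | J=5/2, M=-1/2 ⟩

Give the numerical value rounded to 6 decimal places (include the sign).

√[6·1!1!4!/7! · 1!1!2!3!2!3!] = √(144/35)
  +(−1)^0/∏(0,1,1,2,0,2)! = 1/4  (running 1/4)
  +(−1)^1/∏(1,0,0,1,1,3)! = -1/6  (running 1/12)
⟨..|..⟩ = √(144/35)·(1/12) = +0.169031

+0.169031  (= +√(1/35))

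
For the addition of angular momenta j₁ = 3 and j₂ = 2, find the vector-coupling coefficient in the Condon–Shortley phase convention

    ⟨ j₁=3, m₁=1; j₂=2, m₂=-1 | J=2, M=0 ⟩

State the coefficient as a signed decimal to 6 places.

−√(1/7) = -0.377964

triangle: 3!*3!*1!/8! = 36/40320
(j±m)!: 4!*2!*1!*3!*2!*2! = 1152
prefactor² = (2J+1)*Δ*N² = 36/7
  k=0: +1/(0!*3!*2!*1!*1!*0!) = 1/12
  k=1: −1/(1!*2!*1!*0!*2!*1!) = -1/4
Σ = -1/6  ⇒  CG² = 36/7*(-1/6)² = 1/7
CG = −√(1/7) = -0.377964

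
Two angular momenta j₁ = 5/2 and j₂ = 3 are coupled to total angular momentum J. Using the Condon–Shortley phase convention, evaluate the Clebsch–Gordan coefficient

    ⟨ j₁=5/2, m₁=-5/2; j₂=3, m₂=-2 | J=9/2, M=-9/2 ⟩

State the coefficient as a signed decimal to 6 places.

j₁+j₂−J=1  J+j₁−j₂=4  J−j₁+j₂=5  j₁+j₂+J+1=11
(j₁±m₁, j₂±m₂, J±M) = (0,5,1,5,0,9)
P² = 41472000/11
sum k=1..1:
  [1] −1/2880 = -1/2880
S = -1/2880
C² = P²·S² = 5/11 ; C = -0.674200

-0.674200  (= −√(5/11))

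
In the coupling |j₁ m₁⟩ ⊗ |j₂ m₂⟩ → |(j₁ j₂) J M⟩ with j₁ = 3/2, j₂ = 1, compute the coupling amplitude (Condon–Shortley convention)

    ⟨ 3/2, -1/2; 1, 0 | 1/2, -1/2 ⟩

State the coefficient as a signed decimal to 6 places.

√[2·2!1!0!/4! · 1!2!1!1!0!1!] = √(1/3)
  +(−1)^1/∏(1,1,1,0,0,0)! = -1  (running -1)
⟨..|..⟩ = √(1/3)·(-1) = -0.577350

-0.577350  (= −√(1/3))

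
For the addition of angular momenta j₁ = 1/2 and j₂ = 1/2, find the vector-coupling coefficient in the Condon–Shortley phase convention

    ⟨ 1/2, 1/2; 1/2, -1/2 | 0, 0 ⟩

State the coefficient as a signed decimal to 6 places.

+0.707107

j₁+j₂−J=1  J+j₁−j₂=0  J−j₁+j₂=0  j₁+j₂+J+1=2
(j₁±m₁, j₂±m₂, J±M) = (1,0,0,1,0,0)
P² = 1/2
sum k=0..0:
  [0] +1/1 = 1
S = 1
C² = P²·S² = 1/2 ; C = +0.707107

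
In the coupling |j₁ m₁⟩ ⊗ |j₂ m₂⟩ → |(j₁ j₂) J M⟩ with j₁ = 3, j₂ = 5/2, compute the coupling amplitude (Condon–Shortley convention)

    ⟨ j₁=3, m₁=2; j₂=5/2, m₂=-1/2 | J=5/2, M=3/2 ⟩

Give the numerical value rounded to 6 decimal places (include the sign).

j₁+j₂−J=3  J+j₁−j₂=3  J−j₁+j₂=2  j₁+j₂+J+1=9
(j₁±m₁, j₂±m₂, J±M) = (5,1,2,3,4,1)
P² = 288/7
sum k=0..1:
  [0] +1/24 = 1/24
  [1] −1/12 = -1/12
S = -1/24
C² = P²·S² = 1/14 ; C = -0.267261

-0.267261  (= −√(1/14))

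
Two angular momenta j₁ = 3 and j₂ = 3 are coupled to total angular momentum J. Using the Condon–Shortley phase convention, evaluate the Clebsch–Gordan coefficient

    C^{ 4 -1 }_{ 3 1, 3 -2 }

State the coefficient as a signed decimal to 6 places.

j₁+j₂−J=2  J+j₁−j₂=4  J−j₁+j₂=4  j₁+j₂+J+1=11
(j₁±m₁, j₂±m₂, J±M) = (4,2,1,5,3,5)
P² = 82944/77
sum k=0..1:
  [0] +1/48 = 1/48
  [1] −1/144 = -1/144
S = 1/72
C² = P²·S² = 16/77 ; C = +0.455842

+√(16/77) = +0.455842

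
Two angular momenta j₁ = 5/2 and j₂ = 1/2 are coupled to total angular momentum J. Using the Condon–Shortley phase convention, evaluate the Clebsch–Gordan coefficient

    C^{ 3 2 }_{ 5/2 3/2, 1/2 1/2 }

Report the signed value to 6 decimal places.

√[7·0!5!1!/7! · 4!1!1!0!5!1!] = √(480)
  +(−1)^0/∏(0,0,1,1,4,0)! = 1/24  (running 1/24)
⟨..|..⟩ = √(480)·(1/24) = +0.912871

+0.912871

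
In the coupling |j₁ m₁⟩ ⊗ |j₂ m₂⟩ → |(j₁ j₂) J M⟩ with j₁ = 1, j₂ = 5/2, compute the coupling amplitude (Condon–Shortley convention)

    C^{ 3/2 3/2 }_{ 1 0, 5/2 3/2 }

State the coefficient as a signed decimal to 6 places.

√[4·2!0!3!/6! · 1!1!4!1!3!0!] = √(48/5)
  +(−1)^1/∏(1,1,0,3,0,0)! = -1/6  (running -1/6)
⟨..|..⟩ = √(48/5)·(-1/6) = -0.516398

-0.516398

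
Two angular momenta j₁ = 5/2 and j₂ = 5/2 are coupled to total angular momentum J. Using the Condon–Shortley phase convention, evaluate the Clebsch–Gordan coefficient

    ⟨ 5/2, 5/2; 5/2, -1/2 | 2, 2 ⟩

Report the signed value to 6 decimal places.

+√(5/28) = +0.422577

√[5·3!2!2!/8! · 5!0!2!3!4!0!] = √(720/7)
  +(−1)^0/∏(0,3,0,2,2,0)! = 1/24  (running 1/24)
⟨..|..⟩ = √(720/7)·(1/24) = +0.422577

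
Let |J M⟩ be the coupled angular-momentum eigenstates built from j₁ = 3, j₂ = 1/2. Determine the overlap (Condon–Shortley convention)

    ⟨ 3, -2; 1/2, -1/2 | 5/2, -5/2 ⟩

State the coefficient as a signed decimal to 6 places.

triangle: 1!·5!·0!/7! = 120/5040
(j±m)!: 1!·5!·0!·1!·0!·5! = 14400
prefactor² = (2J+1)·Δ·N² = 14400/7
  k=0: +1/(0!·1!·5!·0!·0!·0!) = 1/120
Σ = 1/120  ⇒  CG² = 14400/7·1/120² = 1/7
CG = +√(1/7) = +0.377964

+0.377964  (= +√(1/7))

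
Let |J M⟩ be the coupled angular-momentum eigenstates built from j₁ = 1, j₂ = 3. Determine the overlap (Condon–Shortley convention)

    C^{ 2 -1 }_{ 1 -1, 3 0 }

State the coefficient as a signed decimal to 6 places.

√[5·2!0!4!/7! · 0!2!3!3!1!3!] = √(144/7)
  +(−1)^2/∏(2,0,0,1,0,3)! = 1/12  (running 1/12)
⟨..|..⟩ = √(144/7)·(1/12) = +0.377964

+√(1/7) ≈ +0.377964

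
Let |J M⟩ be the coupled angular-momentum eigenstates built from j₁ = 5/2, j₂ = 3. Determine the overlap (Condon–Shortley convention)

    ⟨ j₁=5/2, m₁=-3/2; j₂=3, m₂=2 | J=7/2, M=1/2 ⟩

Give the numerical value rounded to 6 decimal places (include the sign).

j₁+j₂−J=2  J+j₁−j₂=3  J−j₁+j₂=4  j₁+j₂+J+1=10
(j₁±m₁, j₂±m₂, J±M) = (1,4,5,1,4,3)
P² = 9216/35
sum k=1..2:
  [1] −1/144 = -1/144
  [2] +1/24 = 1/24
S = 5/144
C² = P²·S² = 20/63 ; C = +0.563436

+√(20/63) ≈ +0.563436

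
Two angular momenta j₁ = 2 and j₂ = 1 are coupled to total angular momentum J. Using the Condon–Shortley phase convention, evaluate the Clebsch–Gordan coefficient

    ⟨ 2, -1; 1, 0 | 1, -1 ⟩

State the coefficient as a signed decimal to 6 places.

j₁+j₂−J=2  J+j₁−j₂=2  J−j₁+j₂=0  j₁+j₂+J+1=5
(j₁±m₁, j₂±m₂, J±M) = (1,3,1,1,0,2)
P² = 6/5
sum k=1..1:
  [1] −1/2 = -1/2
S = -1/2
C² = P²·S² = 3/10 ; C = -0.547723

-0.547723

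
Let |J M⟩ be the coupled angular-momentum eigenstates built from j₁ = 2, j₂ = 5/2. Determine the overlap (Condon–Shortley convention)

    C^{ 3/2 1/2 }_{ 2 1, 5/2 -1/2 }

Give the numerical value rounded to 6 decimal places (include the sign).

-0.487950  (= −√(5/21))

triangle: 3!·1!·2!/7! = 12/5040
(j±m)!: 3!·1!·2!·3!·2!·1! = 144
prefactor² = (2J+1)·Δ·N² = 48/35
  k=0: +1/(0!·3!·1!·2!·0!·0!) = 1/12
  k=1: −1/(1!·2!·0!·1!·1!·1!) = -1/2
Σ = -5/12  ⇒  CG² = 48/35·(-5/12)² = 5/21
CG = −√(5/21) = -0.487950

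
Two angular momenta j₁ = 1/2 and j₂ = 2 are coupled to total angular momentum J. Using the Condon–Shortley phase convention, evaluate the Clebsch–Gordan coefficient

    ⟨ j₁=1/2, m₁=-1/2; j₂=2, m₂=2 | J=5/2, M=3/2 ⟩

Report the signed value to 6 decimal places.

+0.447214

triangle: 0!×1!×4!/6! = 24/720
(j±m)!: 0!×1!×4!×0!×4!×1! = 576
prefactor² = (2J+1)×Δ×N² = 576/5
  k=0: +1/(0!×0!×1!×4!×0!×0!) = 1/24
Σ = 1/24  ⇒  CG² = 576/5×1/24² = 1/5
CG = +√(1/5) = +0.447214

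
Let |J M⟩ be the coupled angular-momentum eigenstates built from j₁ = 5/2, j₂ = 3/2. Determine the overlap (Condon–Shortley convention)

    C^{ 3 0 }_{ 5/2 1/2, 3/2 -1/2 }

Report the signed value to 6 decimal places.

√[7·1!4!2!/8! · 3!2!1!2!3!3!] = √(36/5)
  +(−1)^0/∏(0,1,2,1,2,1)! = 1/4  (running 1/4)
  +(−1)^1/∏(1,0,1,0,3,2)! = -1/12  (running 1/6)
⟨..|..⟩ = √(36/5)·(1/6) = +0.447214

+0.447214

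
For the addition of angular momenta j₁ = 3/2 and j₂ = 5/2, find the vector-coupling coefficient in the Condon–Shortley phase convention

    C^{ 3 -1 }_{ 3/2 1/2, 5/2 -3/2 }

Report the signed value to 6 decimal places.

+0.639010  (= +√(49/120))

triangle: 1!*2!*4!/8! = 48/40320
(j±m)!: 2!*1!*1!*4!*2!*4! = 2304
prefactor² = (2J+1)*Δ*N² = 96/5
  k=0: +1/(0!*1!*1!*1!*1!*3!) = 1/6
  k=1: −1/(1!*0!*0!*0!*2!*4!) = -1/48
Σ = 7/48  ⇒  CG² = 96/5*7/48² = 49/120
CG = +√(49/120) = +0.639010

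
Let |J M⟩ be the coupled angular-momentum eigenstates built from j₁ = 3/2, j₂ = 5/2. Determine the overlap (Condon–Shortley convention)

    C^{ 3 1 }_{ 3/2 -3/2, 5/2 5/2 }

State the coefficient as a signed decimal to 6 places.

-0.353553

j₁+j₂−J=1  J+j₁−j₂=2  J−j₁+j₂=4  j₁+j₂+J+1=8
(j₁±m₁, j₂±m₂, J±M) = (0,3,5,0,4,2)
P² = 288
sum k=1..1:
  [1] −1/48 = -1/48
S = -1/48
C² = P²·S² = 1/8 ; C = -0.353553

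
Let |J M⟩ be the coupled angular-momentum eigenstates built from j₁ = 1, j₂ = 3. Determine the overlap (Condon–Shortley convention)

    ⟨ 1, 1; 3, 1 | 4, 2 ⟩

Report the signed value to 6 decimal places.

triangle: 0!×2!×6!/9! = 1440/362880
(j±m)!: 2!×0!×4!×2!×6!×2! = 138240
prefactor² = (2J+1)×Δ×N² = 34560/7
  k=0: +1/(0!×0!×0!×4!×2!×2!) = 1/96
Σ = 1/96  ⇒  CG² = 34560/7×1/96² = 15/28
CG = +√(15/28) = +0.731925

+0.731925  (= +√(15/28))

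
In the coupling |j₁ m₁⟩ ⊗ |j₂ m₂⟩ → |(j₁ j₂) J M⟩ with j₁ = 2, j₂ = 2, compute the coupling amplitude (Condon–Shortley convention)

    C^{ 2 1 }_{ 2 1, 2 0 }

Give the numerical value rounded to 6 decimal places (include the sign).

-0.267261

triangle: 2!*2!*2!/7! = 8/5040
(j±m)!: 3!*1!*2!*2!*3!*1! = 144
prefactor² = (2J+1)*Δ*N² = 8/7
  k=0: +1/(0!*2!*1!*2!*1!*0!) = 1/4
  k=1: −1/(1!*1!*0!*1!*2!*1!) = -1/2
Σ = -1/4  ⇒  CG² = 8/7*(-1/4)² = 1/14
CG = −√(1/14) = -0.267261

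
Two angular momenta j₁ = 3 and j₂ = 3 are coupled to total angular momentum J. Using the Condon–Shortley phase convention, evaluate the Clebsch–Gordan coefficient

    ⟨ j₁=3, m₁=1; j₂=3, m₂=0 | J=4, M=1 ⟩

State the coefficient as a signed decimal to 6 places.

−√(15/154) = -0.312094

j₁+j₂−J=2  J+j₁−j₂=4  J−j₁+j₂=4  j₁+j₂+J+1=11
(j₁±m₁, j₂±m₂, J±M) = (4,2,3,3,5,3)
P² = 124416/385
sum k=0..2:
  [0] +1/48 = 1/48
  [1] −1/24 = -1/24
  [2] +1/288 = 1/288
S = -5/288
C² = P²·S² = 15/154 ; C = -0.312094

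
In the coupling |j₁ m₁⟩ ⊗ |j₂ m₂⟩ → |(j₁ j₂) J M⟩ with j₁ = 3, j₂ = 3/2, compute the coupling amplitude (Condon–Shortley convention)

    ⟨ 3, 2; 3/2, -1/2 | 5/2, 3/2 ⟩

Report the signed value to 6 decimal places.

triangle: 2!*4!*1!/8! = 48/40320
(j±m)!: 5!*1!*1!*2!*4!*1! = 5760
prefactor² = (2J+1)*Δ*N² = 288/7
  k=0: +1/(0!*2!*1!*1!*3!*0!) = 1/12
  k=1: −1/(1!*1!*0!*0!*4!*1!) = -1/24
Σ = 1/24  ⇒  CG² = 288/7*1/24² = 1/14
CG = +√(1/14) = +0.267261

+√(1/14) = +0.267261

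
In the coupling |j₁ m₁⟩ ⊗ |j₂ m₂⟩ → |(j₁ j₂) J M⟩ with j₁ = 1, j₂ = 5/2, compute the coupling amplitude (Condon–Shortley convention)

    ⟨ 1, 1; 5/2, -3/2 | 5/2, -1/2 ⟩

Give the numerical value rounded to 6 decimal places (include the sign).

triangle: 1!·1!·4!/7! = 24/5040
(j±m)!: 2!·0!·1!·4!·2!·3! = 576
prefactor² = (2J+1)·Δ·N² = 576/35
  k=0: +1/(0!·1!·0!·1!·1!·3!) = 1/6
Σ = 1/6  ⇒  CG² = 576/35·1/6² = 16/35
CG = +√(16/35) = +0.676123

+√(16/35) = +0.676123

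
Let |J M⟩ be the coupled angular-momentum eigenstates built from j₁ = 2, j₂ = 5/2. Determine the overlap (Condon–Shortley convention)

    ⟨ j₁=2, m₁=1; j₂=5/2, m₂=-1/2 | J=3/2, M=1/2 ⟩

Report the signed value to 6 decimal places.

-0.487950  (= −√(5/21))

triangle: 3!×1!×2!/7! = 12/5040
(j±m)!: 3!×1!×2!×3!×2!×1! = 144
prefactor² = (2J+1)×Δ×N² = 48/35
  k=0: +1/(0!×3!×1!×2!×0!×0!) = 1/12
  k=1: −1/(1!×2!×0!×1!×1!×1!) = -1/2
Σ = -5/12  ⇒  CG² = 48/35×(-5/12)² = 5/21
CG = −√(5/21) = -0.487950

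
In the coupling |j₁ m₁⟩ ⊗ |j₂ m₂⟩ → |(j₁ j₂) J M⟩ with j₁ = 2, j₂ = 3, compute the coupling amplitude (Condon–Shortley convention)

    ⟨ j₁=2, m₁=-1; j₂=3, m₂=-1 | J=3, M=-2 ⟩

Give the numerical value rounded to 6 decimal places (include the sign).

√[7·2!2!4!/9! · 1!3!2!4!1!5!] = √(64)
  +(−1)^1/∏(1,1,2,1,0,3)! = -1/12  (running -1/12)
  +(−1)^2/∏(2,0,1,0,1,4)! = 1/48  (running -1/16)
⟨..|..⟩ = √(64)·(-1/16) = -0.500000

−√(1/4) ≈ -0.500000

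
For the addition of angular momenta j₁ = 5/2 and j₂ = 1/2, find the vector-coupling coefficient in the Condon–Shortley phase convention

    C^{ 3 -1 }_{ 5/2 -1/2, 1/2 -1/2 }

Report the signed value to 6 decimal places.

triangle: 0!*5!*1!/7! = 120/5040
(j±m)!: 2!*3!*0!*1!*2!*4! = 576
prefactor² = (2J+1)*Δ*N² = 96
  k=0: +1/(0!*0!*3!*0!*2!*1!) = 1/12
Σ = 1/12  ⇒  CG² = 96*1/12² = 2/3
CG = +√(2/3) = +0.816497

+√(2/3) = +0.816497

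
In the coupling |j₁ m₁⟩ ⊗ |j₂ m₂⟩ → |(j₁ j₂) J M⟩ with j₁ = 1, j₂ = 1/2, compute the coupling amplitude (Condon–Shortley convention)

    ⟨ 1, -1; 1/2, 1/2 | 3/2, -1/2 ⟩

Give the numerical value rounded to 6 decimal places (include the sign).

+0.577350

j₁+j₂−J=0  J+j₁−j₂=2  J−j₁+j₂=1  j₁+j₂+J+1=4
(j₁±m₁, j₂±m₂, J±M) = (0,2,1,0,1,2)
P² = 4/3
sum k=0..0:
  [0] +1/2 = 1/2
S = 1/2
C² = P²·S² = 1/3 ; C = +0.577350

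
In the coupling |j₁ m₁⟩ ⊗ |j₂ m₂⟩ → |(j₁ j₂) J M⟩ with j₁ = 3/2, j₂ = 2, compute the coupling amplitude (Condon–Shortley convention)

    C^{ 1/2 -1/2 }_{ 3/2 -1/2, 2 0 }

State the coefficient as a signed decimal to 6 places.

+√(1/5) = +0.447214

j₁+j₂−J=3  J+j₁−j₂=0  J−j₁+j₂=1  j₁+j₂+J+1=5
(j₁±m₁, j₂±m₂, J±M) = (1,2,2,2,0,1)
P² = 4/5
sum k=2..2:
  [2] +1/2 = 1/2
S = 1/2
C² = P²·S² = 1/5 ; C = +0.447214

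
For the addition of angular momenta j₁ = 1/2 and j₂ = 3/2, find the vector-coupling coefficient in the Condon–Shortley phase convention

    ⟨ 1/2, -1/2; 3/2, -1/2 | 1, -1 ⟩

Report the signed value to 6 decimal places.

−√(1/4) = -0.500000

triangle: 1!*0!*2!/4! = 2/24
(j±m)!: 0!*1!*1!*2!*0!*2! = 4
prefactor² = (2J+1)*Δ*N² = 1
  k=1: −1/(1!*0!*0!*0!*0!*2!) = -1/2
Σ = -1/2  ⇒  CG² = 1*(-1/2)² = 1/4
CG = −√(1/4) = -0.500000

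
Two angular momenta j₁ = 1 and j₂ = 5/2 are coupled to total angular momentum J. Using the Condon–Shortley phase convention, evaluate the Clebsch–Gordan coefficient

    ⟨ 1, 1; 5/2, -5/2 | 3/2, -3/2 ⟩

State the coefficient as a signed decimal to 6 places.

+0.816497

j₁+j₂−J=2  J+j₁−j₂=0  J−j₁+j₂=3  j₁+j₂+J+1=6
(j₁±m₁, j₂±m₂, J±M) = (2,0,0,5,0,3)
P² = 96
sum k=0..0:
  [0] +1/12 = 1/12
S = 1/12
C² = P²·S² = 2/3 ; C = +0.816497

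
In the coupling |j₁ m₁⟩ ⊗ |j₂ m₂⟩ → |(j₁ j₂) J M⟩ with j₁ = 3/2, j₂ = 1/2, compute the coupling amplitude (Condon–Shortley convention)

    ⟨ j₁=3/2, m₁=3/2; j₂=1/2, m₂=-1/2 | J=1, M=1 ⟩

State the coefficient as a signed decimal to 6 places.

√[3·1!2!0!/4! · 3!0!0!1!2!0!] = √(3)
  +(−1)^0/∏(0,1,0,0,2,0)! = 1/2  (running 1/2)
⟨..|..⟩ = √(3)·(1/2) = +0.866025

+√(3/4) = +0.866025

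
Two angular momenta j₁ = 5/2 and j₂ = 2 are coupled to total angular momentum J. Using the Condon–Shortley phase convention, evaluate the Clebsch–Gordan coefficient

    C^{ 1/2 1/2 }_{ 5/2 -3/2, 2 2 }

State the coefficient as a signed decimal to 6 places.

√[2·4!1!0!/6! · 1!4!4!0!1!0!] = √(192/5)
  +(−1)^4/∏(4,0,0,0,1,0)! = 1/24  (running 1/24)
⟨..|..⟩ = √(192/5)·(1/24) = +0.258199

+0.258199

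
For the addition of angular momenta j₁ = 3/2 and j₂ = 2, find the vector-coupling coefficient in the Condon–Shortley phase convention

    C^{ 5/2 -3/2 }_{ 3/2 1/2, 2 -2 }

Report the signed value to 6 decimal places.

triangle: 1!×2!×3!/7! = 12/5040
(j±m)!: 2!×1!×0!×4!×1!×4! = 1152
prefactor² = (2J+1)×Δ×N² = 576/35
  k=0: +1/(0!×1!×1!×0!×1!×3!) = 1/6
Σ = 1/6  ⇒  CG² = 576/35×1/6² = 16/35
CG = +√(16/35) = +0.676123

+0.676123  (= +√(16/35))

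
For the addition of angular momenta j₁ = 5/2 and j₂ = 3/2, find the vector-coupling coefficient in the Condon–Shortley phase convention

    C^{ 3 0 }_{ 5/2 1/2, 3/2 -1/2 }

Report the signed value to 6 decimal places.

+√(1/5) ≈ +0.447214

√[7·1!4!2!/8! · 3!2!1!2!3!3!] = √(36/5)
  +(−1)^0/∏(0,1,2,1,2,1)! = 1/4  (running 1/4)
  +(−1)^1/∏(1,0,1,0,3,2)! = -1/12  (running 1/6)
⟨..|..⟩ = √(36/5)·(1/6) = +0.447214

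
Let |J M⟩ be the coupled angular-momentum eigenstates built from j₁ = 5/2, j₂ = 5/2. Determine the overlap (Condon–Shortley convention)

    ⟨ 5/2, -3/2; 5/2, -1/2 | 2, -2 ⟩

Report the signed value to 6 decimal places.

√[5·3!2!2!/8! · 1!4!2!3!0!4!] = √(144/7)
  +(−1)^2/∏(2,1,2,0,0,2)! = 1/8  (running 1/8)
⟨..|..⟩ = √(144/7)·(1/8) = +0.566947

+√(9/28) = +0.566947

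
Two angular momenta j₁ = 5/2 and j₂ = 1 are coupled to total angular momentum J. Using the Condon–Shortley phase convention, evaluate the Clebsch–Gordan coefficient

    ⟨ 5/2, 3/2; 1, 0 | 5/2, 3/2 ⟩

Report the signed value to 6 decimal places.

+√(9/35) ≈ +0.507093

triangle: 1!×4!×1!/7! = 24/5040
(j±m)!: 4!×1!×1!×1!×4!×1! = 576
prefactor² = (2J+1)×Δ×N² = 576/35
  k=0: +1/(0!×1!×1!×1!×3!×0!) = 1/6
  k=1: −1/(1!×0!×0!×0!×4!×1!) = -1/24
Σ = 1/8  ⇒  CG² = 576/35×1/8² = 9/35
CG = +√(9/35) = +0.507093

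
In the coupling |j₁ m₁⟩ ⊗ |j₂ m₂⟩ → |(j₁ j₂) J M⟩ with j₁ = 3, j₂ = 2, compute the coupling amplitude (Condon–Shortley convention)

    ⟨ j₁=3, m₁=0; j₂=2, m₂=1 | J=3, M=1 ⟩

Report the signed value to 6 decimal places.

j₁+j₂−J=2  J+j₁−j₂=4  J−j₁+j₂=2  j₁+j₂+J+1=9
(j₁±m₁, j₂±m₂, J±M) = (3,3,3,1,4,2)
P² = 96/5
sum k=1..2:
  [1] −1/8 = -1/8
  [2] +1/12 = 1/12
S = -1/24
C² = P²·S² = 1/30 ; C = -0.182574

-0.182574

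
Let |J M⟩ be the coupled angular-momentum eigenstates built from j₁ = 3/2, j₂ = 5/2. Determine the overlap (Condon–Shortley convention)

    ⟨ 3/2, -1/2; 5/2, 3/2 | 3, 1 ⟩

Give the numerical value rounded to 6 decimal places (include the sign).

√[7·1!2!4!/8! · 1!2!4!1!4!2!] = √(96/5)
  +(−1)^0/∏(0,1,2,4,0,0)! = 1/48  (running 1/48)
  +(−1)^1/∏(1,0,1,3,1,1)! = -1/6  (running -7/48)
⟨..|..⟩ = √(96/5)·(-7/48) = -0.639010

−√(49/120) ≈ -0.639010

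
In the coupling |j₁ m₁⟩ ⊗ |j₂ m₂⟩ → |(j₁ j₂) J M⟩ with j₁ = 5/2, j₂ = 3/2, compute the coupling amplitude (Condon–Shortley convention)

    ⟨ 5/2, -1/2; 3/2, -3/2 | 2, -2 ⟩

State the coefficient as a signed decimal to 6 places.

+√(1/7) = +0.377964

triangle: 2!*3!*1!/7! = 12/5040
(j±m)!: 2!*3!*0!*3!*0!*4! = 1728
prefactor² = (2J+1)*Δ*N² = 144/7
  k=0: +1/(0!*2!*3!*0!*0!*1!) = 1/12
Σ = 1/12  ⇒  CG² = 144/7*1/12² = 1/7
CG = +√(1/7) = +0.377964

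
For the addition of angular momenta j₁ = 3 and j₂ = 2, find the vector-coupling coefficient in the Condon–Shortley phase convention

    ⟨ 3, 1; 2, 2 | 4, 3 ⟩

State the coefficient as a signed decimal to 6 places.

-0.707107  (= −√(1/2))

triangle: 1!×5!×3!/10! = 720/3628800
(j±m)!: 4!×2!×4!×0!×7!×1! = 5806080
prefactor² = (2J+1)×Δ×N² = 10368
  k=1: −1/(1!×0!×1!×3!×4!×0!) = -1/144
Σ = -1/144  ⇒  CG² = 10368×(-1/144)² = 1/2
CG = −√(1/2) = -0.707107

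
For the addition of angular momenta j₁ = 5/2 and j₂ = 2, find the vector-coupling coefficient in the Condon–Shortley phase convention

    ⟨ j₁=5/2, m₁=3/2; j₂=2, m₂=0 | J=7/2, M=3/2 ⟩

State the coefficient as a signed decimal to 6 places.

+0.534522

triangle: 1!×4!×3!/9! = 144/362880
(j±m)!: 4!×1!×2!×2!×5!×2! = 23040
prefactor² = (2J+1)×Δ×N² = 512/7
  k=0: +1/(0!×1!×1!×2!×3!×1!) = 1/12
  k=1: −1/(1!×0!×0!×1!×4!×2!) = -1/48
Σ = 1/16  ⇒  CG² = 512/7×1/16² = 2/7
CG = +√(2/7) = +0.534522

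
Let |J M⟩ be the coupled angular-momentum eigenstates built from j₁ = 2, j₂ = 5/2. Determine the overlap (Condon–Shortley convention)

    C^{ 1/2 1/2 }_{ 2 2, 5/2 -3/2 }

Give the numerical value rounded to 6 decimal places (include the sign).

+0.258199  (= +√(1/15))

√[2·4!0!1!/6! · 4!0!1!4!1!0!] = √(192/5)
  +(−1)^0/∏(0,4,0,1,0,0)! = 1/24  (running 1/24)
⟨..|..⟩ = √(192/5)·(1/24) = +0.258199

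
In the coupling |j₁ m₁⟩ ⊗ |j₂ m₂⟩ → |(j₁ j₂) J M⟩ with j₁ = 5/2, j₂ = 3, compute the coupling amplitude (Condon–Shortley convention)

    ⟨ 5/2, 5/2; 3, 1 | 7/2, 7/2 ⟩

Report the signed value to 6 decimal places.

j₁+j₂−J=2  J+j₁−j₂=3  J−j₁+j₂=4  j₁+j₂+J+1=10
(j₁±m₁, j₂±m₂, J±M) = (5,0,4,2,7,0)
P² = 18432
sum k=0..0:
  [0] +1/288 = 1/288
S = 1/288
C² = P²·S² = 2/9 ; C = +0.471405

+√(2/9) = +0.471405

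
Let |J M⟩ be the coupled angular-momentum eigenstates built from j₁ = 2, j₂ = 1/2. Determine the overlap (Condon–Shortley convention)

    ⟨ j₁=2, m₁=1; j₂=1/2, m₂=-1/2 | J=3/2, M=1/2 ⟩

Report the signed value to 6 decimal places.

+√(3/5) = +0.774597

j₁+j₂−J=1  J+j₁−j₂=3  J−j₁+j₂=0  j₁+j₂+J+1=5
(j₁±m₁, j₂±m₂, J±M) = (3,1,0,1,2,1)
P² = 12/5
sum k=0..0:
  [0] +1/2 = 1/2
S = 1/2
C² = P²·S² = 3/5 ; C = +0.774597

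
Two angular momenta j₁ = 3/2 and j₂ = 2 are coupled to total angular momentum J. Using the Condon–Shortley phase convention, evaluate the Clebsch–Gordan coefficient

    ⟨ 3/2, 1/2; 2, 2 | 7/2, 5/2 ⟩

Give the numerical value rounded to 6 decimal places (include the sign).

+0.654654

j₁+j₂−J=0  J+j₁−j₂=3  J−j₁+j₂=4  j₁+j₂+J+1=8
(j₁±m₁, j₂±m₂, J±M) = (2,1,4,0,6,1)
P² = 6912/7
sum k=0..0:
  [0] +1/48 = 1/48
S = 1/48
C² = P²·S² = 3/7 ; C = +0.654654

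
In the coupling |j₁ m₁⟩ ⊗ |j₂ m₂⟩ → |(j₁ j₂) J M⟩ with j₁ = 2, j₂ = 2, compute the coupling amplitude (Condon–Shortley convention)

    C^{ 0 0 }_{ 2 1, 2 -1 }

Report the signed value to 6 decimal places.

-0.447214  (= −√(1/5))

√[1·4!0!0!/5! · 3!1!1!3!0!0!] = √(36/5)
  +(−1)^1/∏(1,3,0,0,0,0)! = -1/6  (running -1/6)
⟨..|..⟩ = √(36/5)·(-1/6) = -0.447214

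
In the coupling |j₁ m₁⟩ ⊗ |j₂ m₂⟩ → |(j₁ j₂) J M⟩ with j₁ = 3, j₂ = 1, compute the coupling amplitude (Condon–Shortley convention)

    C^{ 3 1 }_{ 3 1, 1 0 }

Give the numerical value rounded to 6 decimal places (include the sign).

+√(1/12) ≈ +0.288675

√[7·1!5!1!/8! · 4!2!1!1!4!2!] = √(48)
  +(−1)^0/∏(0,1,2,1,3,0)! = 1/12  (running 1/12)
  +(−1)^1/∏(1,0,1,0,4,1)! = -1/24  (running 1/24)
⟨..|..⟩ = √(48)·(1/24) = +0.288675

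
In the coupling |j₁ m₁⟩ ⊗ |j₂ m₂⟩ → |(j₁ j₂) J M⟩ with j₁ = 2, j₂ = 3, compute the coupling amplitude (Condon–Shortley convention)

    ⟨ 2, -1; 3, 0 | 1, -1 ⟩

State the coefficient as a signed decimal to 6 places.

triangle: 4!×0!×2!/7! = 48/5040
(j±m)!: 1!×3!×3!×3!×0!×2! = 432
prefactor² = (2J+1)×Δ×N² = 432/35
  k=3: −1/(3!×1!×0!×0!×0!×2!) = -1/12
Σ = -1/12  ⇒  CG² = 432/35×(-1/12)² = 3/35
CG = −√(3/35) = -0.292770

-0.292770  (= −√(3/35))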